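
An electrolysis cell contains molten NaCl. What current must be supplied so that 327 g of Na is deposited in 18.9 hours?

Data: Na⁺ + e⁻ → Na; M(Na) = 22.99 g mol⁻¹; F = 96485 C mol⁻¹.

n(Na) = 327 / 22.99 = 14.22 mol.
n(e⁻) = 1 × 14.22 = 14.22 mol.
Q = n(e⁻)·F = 14.22 × 96485 = 1372000 C.
I = Q/t = 1372000 / 68040 s = 20.2 A.

20.2 A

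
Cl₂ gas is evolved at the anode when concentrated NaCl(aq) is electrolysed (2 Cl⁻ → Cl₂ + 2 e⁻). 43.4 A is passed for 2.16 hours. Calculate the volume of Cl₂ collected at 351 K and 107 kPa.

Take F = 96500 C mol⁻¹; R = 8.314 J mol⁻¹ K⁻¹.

47.7 L

Q = I·t = 43.40 A × 7776.0 s = 337500 C.
n(e⁻) = Q/F = 337500 / 96500 = 3.497 mol.
2 electrons are transferred per Cl₂ molecule, so n(Cl₂) = 3.497 / 2 = 1.749 mol.
V = nRT/P = (1.749 × 8.314 × 351) / (107 × 10³ Pa) = 0.0477 m³ = 47.7 L.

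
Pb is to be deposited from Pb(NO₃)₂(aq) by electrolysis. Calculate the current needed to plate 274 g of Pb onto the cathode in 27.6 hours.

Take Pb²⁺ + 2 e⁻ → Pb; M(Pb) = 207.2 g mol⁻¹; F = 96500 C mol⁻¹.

n(Pb) = 274 / 207.2 = 1.322 mol.
n(e⁻) = 2 × 1.322 = 2.645 mol.
Q = n(e⁻)·F = 2.645 × 96500 = 255200 C.
I = Q/t = 255200 / 99360 s = 2.57 A.

2.57 A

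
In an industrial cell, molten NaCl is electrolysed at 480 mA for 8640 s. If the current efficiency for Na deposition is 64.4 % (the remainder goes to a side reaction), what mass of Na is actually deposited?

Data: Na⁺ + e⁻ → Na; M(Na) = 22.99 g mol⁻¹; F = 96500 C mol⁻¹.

Q = I·t = 0.4800 × 8640.0 = 4147 C.
n(e⁻) = 4147/96500 = 0.04298 mol; theoretically n(Na) = 0.04298/1 = 0.04298 mol, m_theo = 0.9880 g.
At 64.4 % efficiency, m_actual = 0.644 × 0.9880 = 0.636 g.

0.636 g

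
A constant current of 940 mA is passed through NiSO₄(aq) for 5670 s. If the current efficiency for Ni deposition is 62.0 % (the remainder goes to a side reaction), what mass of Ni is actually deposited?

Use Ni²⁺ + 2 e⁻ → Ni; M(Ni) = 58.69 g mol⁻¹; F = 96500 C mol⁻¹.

1.00 g

Q = I·t = 0.9400 × 5670.0 = 5330 C.
n(e⁻) = 5330/96500 = 0.05523 mol; theoretically n(Ni) = 0.05523/2 = 0.02762 mol, m_theo = 1.621 g.
At 62.0 % efficiency, m_actual = 0.620 × 1.621 = 1.00 g.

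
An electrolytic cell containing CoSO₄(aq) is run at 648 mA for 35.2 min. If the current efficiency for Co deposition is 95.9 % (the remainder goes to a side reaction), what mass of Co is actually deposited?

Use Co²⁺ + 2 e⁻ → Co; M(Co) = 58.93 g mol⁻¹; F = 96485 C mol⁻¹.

Q = I·t = 0.6480 × 2112.0 = 1369 C.
n(e⁻) = 1369/96485 = 0.01418 mol; theoretically n(Co) = 0.01418/2 = 0.007092 mol, m_theo = 0.4179 g.
At 95.9 % efficiency, m_actual = 0.959 × 0.4179 = 0.401 g.

0.401 g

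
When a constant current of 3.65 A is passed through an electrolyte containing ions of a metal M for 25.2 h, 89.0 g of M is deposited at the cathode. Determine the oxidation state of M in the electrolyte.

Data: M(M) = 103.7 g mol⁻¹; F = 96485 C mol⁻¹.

+4

Q = I·t = 3.650 A × 90720 s = 331100 C, so n(e⁻) = 331100/96485 = 3.432 mol.
n(M) deposited = 89.0 / 103.7 = 0.8582 mol.
Electrons per atom = n(e⁻)/n(M) = 3.432 / 0.8582 = 4.00 ≈ 4, so the ion is M⁴⁺.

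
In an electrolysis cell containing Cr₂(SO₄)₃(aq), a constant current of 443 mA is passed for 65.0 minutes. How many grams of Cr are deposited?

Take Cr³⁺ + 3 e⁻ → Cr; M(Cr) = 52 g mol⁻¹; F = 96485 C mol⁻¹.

Q = I·t = 0.4430 A × 3900.0 s = 1728 C.
n(e⁻) = Q/F = 1728 / 96485 = 0.01791 mol.
Cr³⁺ + 3 e⁻ → Cr, so n(Cr) = n(e⁻)/3 = 0.005969 mol.
m = n·M = 0.005969 × 52 = 0.310 g.

0.310 g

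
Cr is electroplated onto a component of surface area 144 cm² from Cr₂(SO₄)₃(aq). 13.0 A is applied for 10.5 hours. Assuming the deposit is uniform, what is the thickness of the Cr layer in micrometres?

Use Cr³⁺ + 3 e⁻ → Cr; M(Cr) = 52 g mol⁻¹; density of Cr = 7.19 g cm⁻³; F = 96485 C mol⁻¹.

Q = I·t = 13.00 × 37800 = 491400 C; n(e⁻) = 5.093 mol.
n(Cr) = n(e⁻)/3 = 1.698 mol, so m = 1.698 × 52 = 88.28 g.
Volume = m/ρ = 88.28 / 7.19 = 12.28 cm³.
Thickness = V/A = 12.28 / 144 = 0.0853 cm = 853 μm.

853 μm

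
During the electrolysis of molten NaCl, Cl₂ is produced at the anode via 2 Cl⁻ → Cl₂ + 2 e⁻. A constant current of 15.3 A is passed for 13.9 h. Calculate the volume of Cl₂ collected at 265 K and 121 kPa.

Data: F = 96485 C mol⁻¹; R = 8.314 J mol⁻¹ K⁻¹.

Q = I·t = 15.30 A × 50040 s = 765600 C.
n(e⁻) = Q/F = 765600 / 96485 = 7.935 mol.
2 electrons are transferred per Cl₂ molecule, so n(Cl₂) = 7.935 / 2 = 3.968 mol.
V = nRT/P = (3.968 × 8.314 × 265) / (121 × 10³ Pa) = 0.0722 m³ = 72.2 L.

72.2 L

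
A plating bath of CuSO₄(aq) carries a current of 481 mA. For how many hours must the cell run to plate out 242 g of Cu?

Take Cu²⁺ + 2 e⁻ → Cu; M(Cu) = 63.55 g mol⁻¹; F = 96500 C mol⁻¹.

424 h

n(Cu) = m/M = 242 / 63.55 = 3.808 mol.
Each Cu atom requires 2 electrons, so n(e⁻) = 2 × 3.808 = 7.616 mol.
Q = n(e⁻)·F = 7.616 × 96500 = 734900 C.
t = Q/I = 734900 / 0.4810 A = 1528000 s = 424 h.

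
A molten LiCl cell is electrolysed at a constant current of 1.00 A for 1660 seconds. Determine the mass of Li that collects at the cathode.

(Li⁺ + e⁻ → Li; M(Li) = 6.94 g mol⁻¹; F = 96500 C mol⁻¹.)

0.119 g

Q = I·t = 1.000 A × 1660.0 s = 1660 C.
n(e⁻) = Q/F = 1660 / 96500 = 0.01720 mol.
Li⁺ + e⁻ → Li, so n(Li) = n(e⁻)/1 = 0.01720 mol.
m = n·M = 0.01720 × 6.94 = 0.119 g.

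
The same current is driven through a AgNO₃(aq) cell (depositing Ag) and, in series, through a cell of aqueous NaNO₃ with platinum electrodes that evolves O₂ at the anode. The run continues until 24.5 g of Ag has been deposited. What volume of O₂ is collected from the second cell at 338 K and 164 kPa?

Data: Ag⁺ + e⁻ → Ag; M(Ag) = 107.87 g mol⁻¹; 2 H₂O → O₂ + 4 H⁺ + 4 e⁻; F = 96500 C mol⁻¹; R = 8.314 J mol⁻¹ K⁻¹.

n(Ag) = 24.5 / 107.87 = 0.2271 mol, so n(e⁻) = 1 × 0.2271 = 0.2271 mol.
The cells are in series, so the same 0.2271 mol of electrons passes through the second cell.
2 H₂O → O₂ + 4 H⁺ + 4 e⁻ — 4 mol e⁻ per mol O₂, so n(O₂) = 0.2271/4 = 0.05678 mol.
V = nRT/P = (0.05678 × 8.314 × 338) / (164 × 10³) = 9.73 × 10⁻⁴ m³ = 0.973 L.

0.973 L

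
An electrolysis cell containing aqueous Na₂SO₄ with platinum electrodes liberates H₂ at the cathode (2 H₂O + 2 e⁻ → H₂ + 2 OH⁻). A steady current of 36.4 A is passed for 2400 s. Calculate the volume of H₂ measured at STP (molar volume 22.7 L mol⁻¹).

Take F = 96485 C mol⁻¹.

10.3 L

Q = I·t = 36.40 A × 2400.0 s = 87360 C.
n(e⁻) = Q/F = 87360 / 96485 = 0.9054 mol.
2 electrons are transferred per H₂ molecule, so n(H₂) = 0.9054 / 2 = 0.4527 mol.
V = n × V_m = 0.4527 × 22.7 = 10.3 L.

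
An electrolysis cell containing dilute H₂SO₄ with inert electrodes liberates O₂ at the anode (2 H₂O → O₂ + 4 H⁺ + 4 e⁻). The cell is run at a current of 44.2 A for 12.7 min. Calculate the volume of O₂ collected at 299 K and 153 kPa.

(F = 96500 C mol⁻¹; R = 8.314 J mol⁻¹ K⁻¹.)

Q = I·t = 44.20 A × 762.00 s = 33680 C.
n(e⁻) = Q/F = 33680 / 96500 = 0.3490 mol.
4 electrons are transferred per O₂ molecule, so n(O₂) = 0.3490 / 4 = 0.08725 mol.
V = nRT/P = (0.08725 × 8.314 × 299) / (153 × 10³ Pa) = 0.00142 m³ = 1.42 L.

1.42 L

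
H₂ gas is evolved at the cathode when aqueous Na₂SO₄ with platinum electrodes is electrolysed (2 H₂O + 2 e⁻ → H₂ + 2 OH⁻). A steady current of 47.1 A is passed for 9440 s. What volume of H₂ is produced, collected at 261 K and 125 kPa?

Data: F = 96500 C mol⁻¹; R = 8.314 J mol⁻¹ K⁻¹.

Q = I·t = 47.10 A × 9440.0 s = 444600 C.
n(e⁻) = Q/F = 444600 / 96500 = 4.608 mol.
2 electrons are transferred per H₂ molecule, so n(H₂) = 4.608 / 2 = 2.304 mol.
V = nRT/P = (2.304 × 8.314 × 261) / (125 × 10³ Pa) = 0.0400 m³ = 40.0 L.

40.0 L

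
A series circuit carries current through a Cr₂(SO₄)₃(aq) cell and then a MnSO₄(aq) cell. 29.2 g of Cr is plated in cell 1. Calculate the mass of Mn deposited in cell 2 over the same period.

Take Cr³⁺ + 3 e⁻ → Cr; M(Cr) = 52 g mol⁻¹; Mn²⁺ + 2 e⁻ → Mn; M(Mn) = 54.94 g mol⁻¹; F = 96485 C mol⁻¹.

46.3 g

n(Cr) = 29.2 / 52 = 0.5615 mol.
Since Cr³⁺ + 3 e⁻ → Cr, n(e⁻) passed = 3 × 0.5615 = 1.685 mol.
Cells in series carry the same charge, so the same 1.685 mol of electrons passes through cell 2.
Mn²⁺ + 2 e⁻ → Mn, so n(Mn) = 1.685 / 2 = 0.8423 mol.
m(Mn) = 0.8423 × 54.94 = 46.3 g.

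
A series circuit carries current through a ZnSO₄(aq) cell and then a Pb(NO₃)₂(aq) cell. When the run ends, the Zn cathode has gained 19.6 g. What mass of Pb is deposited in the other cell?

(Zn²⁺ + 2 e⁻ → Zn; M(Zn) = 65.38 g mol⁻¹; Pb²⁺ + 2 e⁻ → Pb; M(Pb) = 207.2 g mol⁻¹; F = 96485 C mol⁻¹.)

n(Zn) = 19.6 / 65.38 = 0.2998 mol.
Since Zn²⁺ + 2 e⁻ → Zn, n(e⁻) passed = 2 × 0.2998 = 0.5996 mol.
Cells in series carry the same charge, so the same 0.5996 mol of electrons passes through cell 2.
Pb²⁺ + 2 e⁻ → Pb, so n(Pb) = 0.5996 / 2 = 0.2998 mol.
m(Pb) = 0.2998 × 207.2 = 62.1 g.

62.1 g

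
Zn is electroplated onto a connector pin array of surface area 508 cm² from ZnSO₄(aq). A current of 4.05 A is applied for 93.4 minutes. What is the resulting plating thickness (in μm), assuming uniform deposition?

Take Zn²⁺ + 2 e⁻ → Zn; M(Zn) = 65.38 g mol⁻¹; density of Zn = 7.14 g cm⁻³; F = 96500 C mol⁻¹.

Q = I·t = 4.050 × 5604.0 = 22700 C; n(e⁻) = 0.2352 mol.
n(Zn) = n(e⁻)/2 = 0.1176 mol, so m = 0.1176 × 65.38 = 7.688 g.
Volume = m/ρ = 7.688 / 7.14 = 1.077 cm³.
Thickness = V/A = 1.077 / 508 = 0.00212 cm = 21.2 μm.

21.2 μm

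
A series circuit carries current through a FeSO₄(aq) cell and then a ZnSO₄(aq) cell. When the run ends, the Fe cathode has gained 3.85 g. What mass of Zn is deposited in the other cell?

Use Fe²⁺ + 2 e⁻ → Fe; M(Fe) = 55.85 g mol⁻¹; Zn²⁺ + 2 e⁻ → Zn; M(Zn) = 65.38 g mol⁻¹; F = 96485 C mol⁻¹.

n(Fe) = 3.85 / 55.85 = 0.06893 mol.
Since Fe²⁺ + 2 e⁻ → Fe, n(e⁻) passed = 2 × 0.06893 = 0.1379 mol.
Cells in series carry the same charge, so the same 0.1379 mol of electrons passes through cell 2.
Zn²⁺ + 2 e⁻ → Zn, so n(Zn) = 0.1379 / 2 = 0.06893 mol.
m(Zn) = 0.06893 × 65.38 = 4.51 g.

4.51 g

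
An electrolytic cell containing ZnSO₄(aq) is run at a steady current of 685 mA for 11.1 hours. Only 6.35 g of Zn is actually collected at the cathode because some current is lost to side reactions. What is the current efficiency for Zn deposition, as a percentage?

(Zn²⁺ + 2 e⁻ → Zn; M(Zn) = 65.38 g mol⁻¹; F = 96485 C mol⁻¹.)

68.5 %

Q = I·t = 0.6850 × 39960 = 27370 C; n(e⁻) = 27370/96485 = 0.2837 mol.
Theoretical n(Zn) = n(e⁻)/2 = 0.1418 mol, i.e. m_theo = 0.1418 × 65.38 = 9.274 g.
Efficiency = m_actual / m_theo = 6.35 / 9.274 = 68.5 %.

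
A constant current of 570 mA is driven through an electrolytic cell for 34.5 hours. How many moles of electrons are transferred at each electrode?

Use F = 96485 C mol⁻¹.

Q = I·t = 0.5700 A × 124200 s = 70790 C.
n(e⁻) = Q/F = 70790 / 96485 = 0.734 mol.

0.734 mol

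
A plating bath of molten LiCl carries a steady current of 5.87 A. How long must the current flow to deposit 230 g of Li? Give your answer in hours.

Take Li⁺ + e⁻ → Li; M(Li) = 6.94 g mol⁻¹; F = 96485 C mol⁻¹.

n(Li) = m/M = 230 / 6.94 = 33.14 mol.
Each Li atom requires 1 electron, so n(e⁻) = 1 × 33.14 = 33.14 mol.
Q = n(e⁻)·F = 33.14 × 96485 = 3198000 C.
t = Q/I = 3198000 / 5.870 A = 544700 s = 151 h.

151 h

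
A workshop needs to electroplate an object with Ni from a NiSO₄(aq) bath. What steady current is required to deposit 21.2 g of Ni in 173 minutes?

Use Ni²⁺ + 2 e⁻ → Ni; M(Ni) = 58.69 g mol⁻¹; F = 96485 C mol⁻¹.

6.72 A

n(Ni) = 21.2 / 58.69 = 0.3612 mol.
n(e⁻) = 2 × 0.3612 = 0.7224 mol.
Q = n(e⁻)·F = 0.7224 × 96485 = 69700 C.
I = Q/t = 69700 / 10380 s = 6.72 A.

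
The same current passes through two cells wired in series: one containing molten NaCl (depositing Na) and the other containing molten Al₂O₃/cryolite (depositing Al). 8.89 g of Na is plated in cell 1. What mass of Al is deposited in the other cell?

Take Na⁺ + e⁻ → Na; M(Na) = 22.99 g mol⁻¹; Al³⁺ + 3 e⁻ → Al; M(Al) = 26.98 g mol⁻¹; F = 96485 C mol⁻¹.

n(Na) = 8.89 / 22.99 = 0.3867 mol.
Since Na⁺ + e⁻ → Na, n(e⁻) passed = 1 × 0.3867 = 0.3867 mol.
Cells in series carry the same charge, so the same 0.3867 mol of electrons passes through cell 2.
Al³⁺ + 3 e⁻ → Al, so n(Al) = 0.3867 / 3 = 0.1289 mol.
m(Al) = 0.1289 × 26.98 = 3.48 g.

3.48 g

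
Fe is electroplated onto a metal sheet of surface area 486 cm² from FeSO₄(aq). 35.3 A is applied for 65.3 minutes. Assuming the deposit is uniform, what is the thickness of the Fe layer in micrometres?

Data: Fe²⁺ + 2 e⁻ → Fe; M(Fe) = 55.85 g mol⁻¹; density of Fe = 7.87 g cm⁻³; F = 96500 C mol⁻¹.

Q = I·t = 35.30 × 3918.0 = 138300 C; n(e⁻) = 1.433 mol.
n(Fe) = n(e⁻)/2 = 0.7166 mol, so m = 0.7166 × 55.85 = 40.02 g.
Volume = m/ρ = 40.02 / 7.87 = 5.085 cm³.
Thickness = V/A = 5.085 / 486 = 0.0105 cm = 105 μm.

105 μm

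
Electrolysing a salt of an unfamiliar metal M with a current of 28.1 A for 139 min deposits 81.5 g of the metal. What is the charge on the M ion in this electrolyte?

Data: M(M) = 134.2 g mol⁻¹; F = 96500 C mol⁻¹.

+4

Q = I·t = 28.10 A × 8340.0 s = 234400 C, so n(e⁻) = 234400/96500 = 2.429 mol.
n(M) deposited = 81.5 / 134.2 = 0.6073 mol.
Electrons per atom = n(e⁻)/n(M) = 2.429 / 0.6073 = 4.00 ≈ 4, so the ion is M⁴⁺.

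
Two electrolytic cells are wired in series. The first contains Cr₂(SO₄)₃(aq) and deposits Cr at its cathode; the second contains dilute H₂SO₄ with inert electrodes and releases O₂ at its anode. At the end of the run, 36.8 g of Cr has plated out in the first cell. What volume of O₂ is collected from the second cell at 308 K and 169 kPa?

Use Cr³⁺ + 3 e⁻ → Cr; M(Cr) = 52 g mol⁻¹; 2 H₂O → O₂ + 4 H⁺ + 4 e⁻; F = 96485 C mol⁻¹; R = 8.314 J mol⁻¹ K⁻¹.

8.04 L

n(Cr) = 36.8 / 52 = 0.7077 mol, so n(e⁻) = 3 × 0.7077 = 2.123 mol.
The cells are in series, so the same 2.123 mol of electrons passes through the second cell.
2 H₂O → O₂ + 4 H⁺ + 4 e⁻ — 4 mol e⁻ per mol O₂, so n(O₂) = 2.123/4 = 0.5308 mol.
V = nRT/P = (0.5308 × 8.314 × 308) / (169 × 10³) = 0.00804 m³ = 8.04 L.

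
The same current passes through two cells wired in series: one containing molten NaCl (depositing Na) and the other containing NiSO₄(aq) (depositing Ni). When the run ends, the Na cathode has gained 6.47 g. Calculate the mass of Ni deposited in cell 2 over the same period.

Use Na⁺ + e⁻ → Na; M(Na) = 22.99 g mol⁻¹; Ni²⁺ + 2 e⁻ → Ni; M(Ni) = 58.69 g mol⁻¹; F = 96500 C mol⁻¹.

n(Na) = 6.47 / 22.99 = 0.2814 mol.
Since Na⁺ + e⁻ → Na, n(e⁻) passed = 1 × 0.2814 = 0.2814 mol.
Cells in series carry the same charge, so the same 0.2814 mol of electrons passes through cell 2.
Ni²⁺ + 2 e⁻ → Ni, so n(Ni) = 0.2814 / 2 = 0.1407 mol.
m(Ni) = 0.1407 × 58.69 = 8.26 g.

8.26 g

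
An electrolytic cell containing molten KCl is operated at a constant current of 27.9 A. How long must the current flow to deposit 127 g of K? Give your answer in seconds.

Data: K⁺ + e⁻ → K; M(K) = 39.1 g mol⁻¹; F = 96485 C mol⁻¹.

n(K) = m/M = 127 / 39.1 = 3.248 mol.
Each K atom requires 1 electron, so n(e⁻) = 1 × 3.248 = 3.248 mol.
Q = n(e⁻)·F = 3.248 × 96485 = 313400 C.
t = Q/I = 313400 / 27.90 A = 11230 s.

11200 s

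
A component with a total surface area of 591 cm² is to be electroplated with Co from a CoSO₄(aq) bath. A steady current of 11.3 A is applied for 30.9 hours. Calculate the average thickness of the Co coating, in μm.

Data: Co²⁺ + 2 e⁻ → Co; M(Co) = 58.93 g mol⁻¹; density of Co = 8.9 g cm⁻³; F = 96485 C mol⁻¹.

730 μm

Q = I·t = 11.30 × 111240 = 1257000 C; n(e⁻) = 13.03 mol.
n(Co) = n(e⁻)/2 = 6.514 mol, so m = 6.514 × 58.93 = 383.9 g.
Volume = m/ρ = 383.9 / 8.9 = 43.13 cm³.
Thickness = V/A = 43.13 / 591 = 0.0730 cm = 730 μm.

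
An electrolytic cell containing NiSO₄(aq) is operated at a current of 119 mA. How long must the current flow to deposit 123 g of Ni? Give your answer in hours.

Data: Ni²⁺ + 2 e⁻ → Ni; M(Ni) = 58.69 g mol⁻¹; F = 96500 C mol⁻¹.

944 h

n(Ni) = m/M = 123 / 58.69 = 2.096 mol.
Each Ni atom requires 2 electrons, so n(e⁻) = 2 × 2.096 = 4.192 mol.
Q = n(e⁻)·F = 4.192 × 96500 = 404500 C.
t = Q/I = 404500 / 0.1190 A = 3399000 s = 944 h.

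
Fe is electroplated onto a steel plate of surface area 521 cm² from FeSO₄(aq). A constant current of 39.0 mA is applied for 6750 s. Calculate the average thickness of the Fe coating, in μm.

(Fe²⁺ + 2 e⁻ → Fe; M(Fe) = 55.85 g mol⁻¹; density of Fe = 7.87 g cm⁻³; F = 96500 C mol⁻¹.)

0.186 μm

Q = I·t = 0.03900 × 6750.0 = 263.2 C; n(e⁻) = 0.002728 mol.
n(Fe) = n(e⁻)/2 = 0.001364 mol, so m = 0.001364 × 55.85 = 0.07618 g.
Volume = m/ρ = 0.07618 / 7.87 = 0.009680 cm³.
Thickness = V/A = 0.009680 / 521 = 1.86 × 10⁻⁵ cm = 0.186 μm.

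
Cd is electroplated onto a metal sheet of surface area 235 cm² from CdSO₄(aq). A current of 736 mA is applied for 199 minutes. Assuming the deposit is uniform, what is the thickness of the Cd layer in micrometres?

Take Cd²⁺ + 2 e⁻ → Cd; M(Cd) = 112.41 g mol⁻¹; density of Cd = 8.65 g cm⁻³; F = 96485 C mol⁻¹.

Q = I·t = 0.7360 × 11940 = 8788 C; n(e⁻) = 0.09108 mol.
n(Cd) = n(e⁻)/2 = 0.04554 mol, so m = 0.04554 × 112.41 = 5.119 g.
Volume = m/ρ = 5.119 / 8.65 = 0.5918 cm³.
Thickness = V/A = 0.5918 / 235 = 0.00252 cm = 25.2 μm.

25.2 μm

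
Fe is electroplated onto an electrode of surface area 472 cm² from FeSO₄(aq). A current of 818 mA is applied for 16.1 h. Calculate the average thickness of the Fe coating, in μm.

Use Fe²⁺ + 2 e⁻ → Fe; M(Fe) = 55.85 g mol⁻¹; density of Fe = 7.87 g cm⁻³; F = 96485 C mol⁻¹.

36.9 μm

Q = I·t = 0.8180 × 57960 = 47410 C; n(e⁻) = 0.4914 mol.
n(Fe) = n(e⁻)/2 = 0.2457 mol, so m = 0.2457 × 55.85 = 13.72 g.
Volume = m/ρ = 13.72 / 7.87 = 1.744 cm³.
Thickness = V/A = 1.744 / 472 = 0.00369 cm = 36.9 μm.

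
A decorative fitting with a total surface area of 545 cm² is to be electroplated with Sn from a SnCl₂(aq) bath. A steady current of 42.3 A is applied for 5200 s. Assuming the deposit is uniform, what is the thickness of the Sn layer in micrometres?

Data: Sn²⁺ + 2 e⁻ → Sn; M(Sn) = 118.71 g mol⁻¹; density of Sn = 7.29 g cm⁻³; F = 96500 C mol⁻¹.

341 μm

Q = I·t = 42.30 × 5200.0 = 220000 C; n(e⁻) = 2.279 mol.
n(Sn) = n(e⁻)/2 = 1.140 mol, so m = 1.140 × 118.71 = 135.3 g.
Volume = m/ρ = 135.3 / 7.29 = 18.56 cm³.
Thickness = V/A = 18.56 / 545 = 0.0341 cm = 341 μm.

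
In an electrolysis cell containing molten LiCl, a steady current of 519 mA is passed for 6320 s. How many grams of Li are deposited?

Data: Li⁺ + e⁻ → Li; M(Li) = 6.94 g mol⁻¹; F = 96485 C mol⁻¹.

Q = I·t = 0.5190 A × 6320.0 s = 3280 C.
n(e⁻) = Q/F = 3280 / 96485 = 0.03400 mol.
Li⁺ + e⁻ → Li, so n(Li) = n(e⁻)/1 = 0.03400 mol.
m = n·M = 0.03400 × 6.94 = 0.236 g.

0.236 g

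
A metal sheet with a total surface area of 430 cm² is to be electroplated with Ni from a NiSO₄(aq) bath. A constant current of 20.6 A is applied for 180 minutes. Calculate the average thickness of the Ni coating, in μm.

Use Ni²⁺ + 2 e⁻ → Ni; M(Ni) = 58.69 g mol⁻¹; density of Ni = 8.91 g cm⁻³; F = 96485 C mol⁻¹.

177 μm

Q = I·t = 20.60 × 10800 = 222500 C; n(e⁻) = 2.306 mol.
n(Ni) = n(e⁻)/2 = 1.153 mol, so m = 1.153 × 58.69 = 67.67 g.
Volume = m/ρ = 67.67 / 8.91 = 7.594 cm³.
Thickness = V/A = 7.594 / 430 = 0.0177 cm = 177 μm.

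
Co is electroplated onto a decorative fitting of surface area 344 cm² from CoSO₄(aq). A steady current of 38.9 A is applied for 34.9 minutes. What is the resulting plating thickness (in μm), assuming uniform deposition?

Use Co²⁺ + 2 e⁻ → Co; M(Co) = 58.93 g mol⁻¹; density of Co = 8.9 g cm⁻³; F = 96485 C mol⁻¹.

81.3 μm

Q = I·t = 38.90 × 2094.0 = 81460 C; n(e⁻) = 0.8442 mol.
n(Co) = n(e⁻)/2 = 0.4221 mol, so m = 0.4221 × 58.93 = 24.88 g.
Volume = m/ρ = 24.88 / 8.9 = 2.795 cm³.
Thickness = V/A = 2.795 / 344 = 0.00813 cm = 81.3 μm.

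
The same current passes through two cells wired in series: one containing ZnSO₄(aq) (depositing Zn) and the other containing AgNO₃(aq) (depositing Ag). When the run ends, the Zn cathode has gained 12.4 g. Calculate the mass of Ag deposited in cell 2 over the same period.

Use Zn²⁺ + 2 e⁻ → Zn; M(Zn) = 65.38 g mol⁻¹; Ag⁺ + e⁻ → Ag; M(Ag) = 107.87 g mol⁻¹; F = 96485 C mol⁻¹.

n(Zn) = 12.4 / 65.38 = 0.1897 mol.
Since Zn²⁺ + 2 e⁻ → Zn, n(e⁻) passed = 2 × 0.1897 = 0.3793 mol.
Cells in series carry the same charge, so the same 0.3793 mol of electrons passes through cell 2.
Ag⁺ + e⁻ → Ag, so n(Ag) = 0.3793 / 1 = 0.3793 mol.
m(Ag) = 0.3793 × 107.87 = 40.9 g.

40.9 g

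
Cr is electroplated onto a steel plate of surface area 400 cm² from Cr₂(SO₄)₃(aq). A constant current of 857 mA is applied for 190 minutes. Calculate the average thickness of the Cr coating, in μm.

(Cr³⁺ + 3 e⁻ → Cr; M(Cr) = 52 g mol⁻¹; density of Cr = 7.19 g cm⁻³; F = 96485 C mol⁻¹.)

Q = I·t = 0.8570 × 11400 = 9770 C; n(e⁻) = 0.1013 mol.
n(Cr) = n(e⁻)/3 = 0.03375 mol, so m = 0.03375 × 52 = 1.755 g.
Volume = m/ρ = 1.755 / 7.19 = 0.2441 cm³.
Thickness = V/A = 0.2441 / 400 = 6.10 × 10⁻⁴ cm = 6.10 μm.

6.10 μm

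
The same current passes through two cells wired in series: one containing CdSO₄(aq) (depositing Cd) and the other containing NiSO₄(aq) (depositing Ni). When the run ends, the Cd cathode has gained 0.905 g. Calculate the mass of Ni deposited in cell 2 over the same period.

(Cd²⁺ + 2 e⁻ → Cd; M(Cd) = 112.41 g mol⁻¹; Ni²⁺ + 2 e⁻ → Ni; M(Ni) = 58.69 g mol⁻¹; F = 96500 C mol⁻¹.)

n(Cd) = 0.905 / 112.41 = 0.008051 mol.
Since Cd²⁺ + 2 e⁻ → Cd, n(e⁻) passed = 2 × 0.008051 = 0.01610 mol.
Cells in series carry the same charge, so the same 0.01610 mol of electrons passes through cell 2.
Ni²⁺ + 2 e⁻ → Ni, so n(Ni) = 0.01610 / 2 = 0.008051 mol.
m(Ni) = 0.008051 × 58.69 = 0.473 g.

0.473 g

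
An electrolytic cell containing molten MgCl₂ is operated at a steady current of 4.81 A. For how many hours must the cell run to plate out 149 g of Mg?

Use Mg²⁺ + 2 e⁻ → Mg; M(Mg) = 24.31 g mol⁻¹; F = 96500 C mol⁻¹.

68.3 h

n(Mg) = m/M = 149 / 24.31 = 6.129 mol.
Each Mg atom requires 2 electrons, so n(e⁻) = 2 × 6.129 = 12.26 mol.
Q = n(e⁻)·F = 12.26 × 96500 = 1183000 C.
t = Q/I = 1183000 / 4.810 A = 245900 s = 68.3 h.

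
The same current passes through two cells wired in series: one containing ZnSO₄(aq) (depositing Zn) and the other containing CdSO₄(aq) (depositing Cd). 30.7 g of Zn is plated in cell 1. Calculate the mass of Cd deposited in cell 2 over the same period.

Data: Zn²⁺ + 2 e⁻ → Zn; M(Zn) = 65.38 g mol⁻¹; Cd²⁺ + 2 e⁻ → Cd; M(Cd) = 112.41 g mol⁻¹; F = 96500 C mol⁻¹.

n(Zn) = 30.7 / 65.38 = 0.4696 mol.
Since Zn²⁺ + 2 e⁻ → Zn, n(e⁻) passed = 2 × 0.4696 = 0.9391 mol.
Cells in series carry the same charge, so the same 0.9391 mol of electrons passes through cell 2.
Cd²⁺ + 2 e⁻ → Cd, so n(Cd) = 0.9391 / 2 = 0.4696 mol.
m(Cd) = 0.4696 × 112.41 = 52.8 g.

52.8 g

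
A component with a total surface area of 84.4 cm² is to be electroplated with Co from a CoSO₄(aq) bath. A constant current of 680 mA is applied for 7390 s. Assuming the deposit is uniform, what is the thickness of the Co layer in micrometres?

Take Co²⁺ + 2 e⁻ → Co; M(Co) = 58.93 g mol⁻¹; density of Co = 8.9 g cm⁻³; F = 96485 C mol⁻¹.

Q = I·t = 0.6800 × 7390.0 = 5025 C; n(e⁻) = 0.05208 mol.
n(Co) = n(e⁻)/2 = 0.02604 mol, so m = 0.02604 × 58.93 = 1.535 g.
Volume = m/ρ = 1.535 / 8.9 = 0.1724 cm³.
Thickness = V/A = 0.1724 / 84.4 = 0.00204 cm = 20.4 μm.

20.4 μm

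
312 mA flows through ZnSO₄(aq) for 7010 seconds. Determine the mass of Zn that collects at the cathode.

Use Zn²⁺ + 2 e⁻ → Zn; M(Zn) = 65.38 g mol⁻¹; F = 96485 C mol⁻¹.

Q = I·t = 0.3120 A × 7010.0 s = 2187 C.
n(e⁻) = Q/F = 2187 / 96485 = 0.02267 mol.
Zn²⁺ + 2 e⁻ → Zn, so n(Zn) = n(e⁻)/2 = 0.01133 mol.
m = n·M = 0.01133 × 65.38 = 0.741 g.

0.741 g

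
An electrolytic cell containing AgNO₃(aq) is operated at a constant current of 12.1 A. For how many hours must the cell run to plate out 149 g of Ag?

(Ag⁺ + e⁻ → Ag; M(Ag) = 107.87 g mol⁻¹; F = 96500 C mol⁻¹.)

n(Ag) = m/M = 149 / 107.87 = 1.381 mol.
Each Ag atom requires 1 electron, so n(e⁻) = 1 × 1.381 = 1.381 mol.
Q = n(e⁻)·F = 1.381 × 96500 = 133300 C.
t = Q/I = 133300 / 12.10 A = 11020 s = 3.06 h.

3.06 h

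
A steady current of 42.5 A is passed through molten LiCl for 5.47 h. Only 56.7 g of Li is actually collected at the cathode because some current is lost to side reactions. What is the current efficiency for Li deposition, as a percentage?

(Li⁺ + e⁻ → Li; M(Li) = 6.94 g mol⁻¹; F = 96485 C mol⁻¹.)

Q = I·t = 42.50 × 19692 = 836900 C; n(e⁻) = 836900/96485 = 8.674 mol.
Theoretical n(Li) = n(e⁻)/1 = 8.674 mol, i.e. m_theo = 8.674 × 6.94 = 60.20 g.
Efficiency = m_actual / m_theo = 56.7 / 60.20 = 94.2 %.

94.2 %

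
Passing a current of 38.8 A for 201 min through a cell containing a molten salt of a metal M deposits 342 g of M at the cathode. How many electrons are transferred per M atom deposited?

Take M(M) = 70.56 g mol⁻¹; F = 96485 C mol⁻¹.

1

Q = I·t = 38.80 A × 12060 s = 467900 C, so n(e⁻) = 467900/96485 = 4.850 mol.
n(M) deposited = 342 / 70.56 = 4.847 mol.
Electrons per atom = n(e⁻)/n(M) = 4.850 / 4.847 = 1.00 ≈ 1, so the ion is M⁺.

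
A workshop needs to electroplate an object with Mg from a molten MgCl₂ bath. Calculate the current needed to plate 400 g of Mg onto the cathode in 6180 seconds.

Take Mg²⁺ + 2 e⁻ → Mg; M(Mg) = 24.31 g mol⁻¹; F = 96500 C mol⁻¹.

n(Mg) = 400 / 24.31 = 16.45 mol.
n(e⁻) = 2 × 16.45 = 32.91 mol.
Q = n(e⁻)·F = 32.91 × 96500 = 3176000 C.
I = Q/t = 3176000 / 6180.0 s = 514 A.

514 A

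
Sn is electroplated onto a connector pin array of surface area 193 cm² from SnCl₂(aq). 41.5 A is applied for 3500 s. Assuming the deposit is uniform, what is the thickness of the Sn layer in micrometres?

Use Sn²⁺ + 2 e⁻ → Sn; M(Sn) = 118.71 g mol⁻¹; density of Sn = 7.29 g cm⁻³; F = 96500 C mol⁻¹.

Q = I·t = 41.50 × 3500.0 = 145200 C; n(e⁻) = 1.505 mol.
n(Sn) = n(e⁻)/2 = 0.7526 mol, so m = 0.7526 × 118.71 = 89.34 g.
Volume = m/ρ = 89.34 / 7.29 = 12.26 cm³.
Thickness = V/A = 12.26 / 193 = 0.0635 cm = 635 μm.

635 μm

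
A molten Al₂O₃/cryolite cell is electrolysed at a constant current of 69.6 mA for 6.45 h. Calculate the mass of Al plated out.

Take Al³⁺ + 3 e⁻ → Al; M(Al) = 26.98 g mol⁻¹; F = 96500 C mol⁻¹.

Q = I·t = 0.06960 A × 23220 s = 1616 C.
n(e⁻) = Q/F = 1616 / 96500 = 0.01675 mol.
Al³⁺ + 3 e⁻ → Al, so n(Al) = n(e⁻)/3 = 0.005582 mol.
m = n·M = 0.005582 × 26.98 = 0.151 g.

0.151 g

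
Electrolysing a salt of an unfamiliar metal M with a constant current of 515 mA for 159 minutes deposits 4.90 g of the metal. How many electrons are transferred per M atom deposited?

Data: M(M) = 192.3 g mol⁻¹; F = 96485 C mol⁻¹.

2

Q = I·t = 0.5150 A × 9540.0 s = 4913 C, so n(e⁻) = 4913/96485 = 0.05092 mol.
n(M) deposited = 4.90 / 192.3 = 0.02548 mol.
Electrons per atom = n(e⁻)/n(M) = 0.05092 / 0.02548 = 2.00 ≈ 2, so the ion is M²⁺.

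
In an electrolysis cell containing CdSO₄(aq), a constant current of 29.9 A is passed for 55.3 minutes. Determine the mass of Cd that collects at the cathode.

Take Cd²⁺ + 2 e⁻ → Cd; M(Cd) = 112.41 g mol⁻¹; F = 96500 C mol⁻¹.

Q = I·t = 29.90 A × 3318.0 s = 99210 C.
n(e⁻) = Q/F = 99210 / 96500 = 1.028 mol.
Cd²⁺ + 2 e⁻ → Cd, so n(Cd) = n(e⁻)/2 = 0.5140 mol.
m = n·M = 0.5140 × 112.41 = 57.8 g.

57.8 g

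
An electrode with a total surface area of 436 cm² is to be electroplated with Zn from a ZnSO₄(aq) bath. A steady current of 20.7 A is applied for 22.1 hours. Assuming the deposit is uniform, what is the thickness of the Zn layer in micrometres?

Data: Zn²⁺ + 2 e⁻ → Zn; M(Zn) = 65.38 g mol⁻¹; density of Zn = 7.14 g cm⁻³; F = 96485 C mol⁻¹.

1790 μm

Q = I·t = 20.70 × 79560 = 1647000 C; n(e⁻) = 17.07 mol.
n(Zn) = n(e⁻)/2 = 8.534 mol, so m = 8.534 × 65.38 = 558.0 g.
Volume = m/ρ = 558.0 / 7.14 = 78.15 cm³.
Thickness = V/A = 78.15 / 436 = 0.179 cm = 1790 μm.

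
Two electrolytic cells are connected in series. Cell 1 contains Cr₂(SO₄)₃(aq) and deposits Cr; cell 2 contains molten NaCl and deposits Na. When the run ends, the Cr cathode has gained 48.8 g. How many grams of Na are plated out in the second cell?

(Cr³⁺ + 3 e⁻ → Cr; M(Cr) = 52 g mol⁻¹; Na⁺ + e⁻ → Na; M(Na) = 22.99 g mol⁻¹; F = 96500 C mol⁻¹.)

64.7 g

n(Cr) = 48.8 / 52 = 0.9385 mol.
Since Cr³⁺ + 3 e⁻ → Cr, n(e⁻) passed = 3 × 0.9385 = 2.815 mol.
Cells in series carry the same charge, so the same 2.815 mol of electrons passes through cell 2.
Na⁺ + e⁻ → Na, so n(Na) = 2.815 / 1 = 2.815 mol.
m(Na) = 2.815 × 22.99 = 64.7 g.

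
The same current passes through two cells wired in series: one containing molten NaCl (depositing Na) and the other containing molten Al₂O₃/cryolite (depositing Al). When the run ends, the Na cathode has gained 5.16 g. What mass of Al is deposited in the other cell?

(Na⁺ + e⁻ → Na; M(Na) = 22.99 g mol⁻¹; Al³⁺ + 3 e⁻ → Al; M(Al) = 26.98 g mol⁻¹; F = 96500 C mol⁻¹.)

2.02 g

n(Na) = 5.16 / 22.99 = 0.2244 mol.
Since Na⁺ + e⁻ → Na, n(e⁻) passed = 1 × 0.2244 = 0.2244 mol.
Cells in series carry the same charge, so the same 0.2244 mol of electrons passes through cell 2.
Al³⁺ + 3 e⁻ → Al, so n(Al) = 0.2244 / 3 = 0.07482 mol.
m(Al) = 0.07482 × 26.98 = 2.02 g.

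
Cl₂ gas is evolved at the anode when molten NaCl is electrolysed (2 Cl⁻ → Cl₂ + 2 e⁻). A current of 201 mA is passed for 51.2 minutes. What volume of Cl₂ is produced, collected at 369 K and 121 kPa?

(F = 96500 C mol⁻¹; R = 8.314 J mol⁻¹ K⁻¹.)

Q = I·t = 0.2010 A × 3072.0 s = 617.5 C.
n(e⁻) = Q/F = 617.5 / 96500 = 0.006399 mol.
2 electrons are transferred per Cl₂ molecule, so n(Cl₂) = 0.006399 / 2 = 0.003199 mol.
V = nRT/P = (0.003199 × 8.314 × 369) / (121 × 10³ Pa) = 8.11 × 10⁻⁵ m³ = 0.0811 L.

0.0811 L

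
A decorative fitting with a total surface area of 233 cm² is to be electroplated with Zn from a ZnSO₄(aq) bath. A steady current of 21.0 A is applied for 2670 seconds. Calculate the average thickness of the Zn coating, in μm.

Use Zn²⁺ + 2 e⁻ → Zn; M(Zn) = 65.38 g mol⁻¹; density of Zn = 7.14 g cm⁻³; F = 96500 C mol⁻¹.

114 μm

Q = I·t = 21.00 × 2670.0 = 56070 C; n(e⁻) = 0.5810 mol.
n(Zn) = n(e⁻)/2 = 0.2905 mol, so m = 0.2905 × 65.38 = 18.99 g.
Volume = m/ρ = 18.99 / 7.14 = 2.660 cm³.
Thickness = V/A = 2.660 / 233 = 0.0114 cm = 114 μm.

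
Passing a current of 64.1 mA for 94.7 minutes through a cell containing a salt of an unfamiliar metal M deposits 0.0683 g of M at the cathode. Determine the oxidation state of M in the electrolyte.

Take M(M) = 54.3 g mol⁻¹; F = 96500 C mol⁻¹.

Q = I·t = 0.06410 A × 5682.0 s = 364.2 C, so n(e⁻) = 364.2/96500 = 0.003774 mol.
n(M) deposited = 0.0683 / 54.3 = 0.001258 mol.
Electrons per atom = n(e⁻)/n(M) = 0.003774 / 0.001258 = 3.00 ≈ 3, so the ion is M³⁺.

+3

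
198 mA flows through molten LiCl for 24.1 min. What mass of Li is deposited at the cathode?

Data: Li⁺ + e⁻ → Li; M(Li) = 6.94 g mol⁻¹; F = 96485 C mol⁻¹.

0.0206 g

Q = I·t = 0.1980 A × 1446.0 s = 286.3 C.
n(e⁻) = Q/F = 286.3 / 96485 = 0.002967 mol.
Li⁺ + e⁻ → Li, so n(Li) = n(e⁻)/1 = 0.002967 mol.
m = n·M = 0.002967 × 6.94 = 0.0206 g.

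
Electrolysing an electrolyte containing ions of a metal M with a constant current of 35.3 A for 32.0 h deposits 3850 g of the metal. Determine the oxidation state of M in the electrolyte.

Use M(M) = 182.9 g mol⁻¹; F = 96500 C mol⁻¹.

+2

Q = I·t = 35.30 A × 115200 s = 4067000 C, so n(e⁻) = 4067000/96500 = 42.14 mol.
n(M) deposited = 3850 / 182.9 = 21.05 mol.
Electrons per atom = n(e⁻)/n(M) = 42.14 / 21.05 = 2.00 ≈ 2, so the ion is M²⁺.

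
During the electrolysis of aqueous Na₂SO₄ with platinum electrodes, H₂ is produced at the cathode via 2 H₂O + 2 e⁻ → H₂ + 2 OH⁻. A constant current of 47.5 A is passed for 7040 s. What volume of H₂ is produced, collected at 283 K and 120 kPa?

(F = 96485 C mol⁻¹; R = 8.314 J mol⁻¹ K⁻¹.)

Q = I·t = 47.50 A × 7040.0 s = 334400 C.
n(e⁻) = Q/F = 334400 / 96485 = 3.466 mol.
2 electrons are transferred per H₂ molecule, so n(H₂) = 3.466 / 2 = 1.733 mol.
V = nRT/P = (1.733 × 8.314 × 283) / (120 × 10³ Pa) = 0.0340 m³ = 34.0 L.

34.0 L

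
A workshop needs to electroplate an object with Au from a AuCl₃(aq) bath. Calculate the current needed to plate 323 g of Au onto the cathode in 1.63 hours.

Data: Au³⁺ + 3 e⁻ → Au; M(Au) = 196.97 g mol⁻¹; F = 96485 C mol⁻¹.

n(Au) = 323 / 196.97 = 1.640 mol.
n(e⁻) = 3 × 1.640 = 4.920 mol.
Q = n(e⁻)·F = 4.920 × 96485 = 474700 C.
I = Q/t = 474700 / 5868.0 s = 80.9 A.

80.9 A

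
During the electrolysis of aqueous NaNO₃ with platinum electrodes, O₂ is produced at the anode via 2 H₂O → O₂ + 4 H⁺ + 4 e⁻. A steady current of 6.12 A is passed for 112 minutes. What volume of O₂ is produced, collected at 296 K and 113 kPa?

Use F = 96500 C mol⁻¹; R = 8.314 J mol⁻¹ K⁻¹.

2.32 L

Q = I·t = 6.120 A × 6720.0 s = 41130 C.
n(e⁻) = Q/F = 41130 / 96500 = 0.4262 mol.
4 electrons are transferred per O₂ molecule, so n(O₂) = 0.4262 / 4 = 0.1065 mol.
V = nRT/P = (0.1065 × 8.314 × 296) / (113 × 10³ Pa) = 0.00232 m³ = 2.32 L.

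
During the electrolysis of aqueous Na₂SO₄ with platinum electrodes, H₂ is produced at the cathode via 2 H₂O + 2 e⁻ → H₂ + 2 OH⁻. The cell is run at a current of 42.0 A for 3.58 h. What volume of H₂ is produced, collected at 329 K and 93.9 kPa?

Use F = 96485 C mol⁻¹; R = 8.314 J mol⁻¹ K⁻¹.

Q = I·t = 42.00 A × 12888 s = 541300 C.
n(e⁻) = Q/F = 541300 / 96485 = 5.610 mol.
2 electrons are transferred per H₂ molecule, so n(H₂) = 5.610 / 2 = 2.805 mol.
V = nRT/P = (2.805 × 8.314 × 329) / (93.9 × 10³ Pa) = 0.0817 m³ = 81.7 L.

81.7 L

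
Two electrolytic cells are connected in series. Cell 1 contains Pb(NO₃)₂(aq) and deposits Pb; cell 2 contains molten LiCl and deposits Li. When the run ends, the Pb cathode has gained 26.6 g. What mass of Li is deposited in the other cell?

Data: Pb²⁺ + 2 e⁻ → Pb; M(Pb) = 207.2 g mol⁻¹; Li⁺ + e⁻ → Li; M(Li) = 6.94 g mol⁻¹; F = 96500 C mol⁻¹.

n(Pb) = 26.6 / 207.2 = 0.1284 mol.
Since Pb²⁺ + 2 e⁻ → Pb, n(e⁻) passed = 2 × 0.1284 = 0.2568 mol.
Cells in series carry the same charge, so the same 0.2568 mol of electrons passes through cell 2.
Li⁺ + e⁻ → Li, so n(Li) = 0.2568 / 1 = 0.2568 mol.
m(Li) = 0.2568 × 6.94 = 1.78 g.

1.78 g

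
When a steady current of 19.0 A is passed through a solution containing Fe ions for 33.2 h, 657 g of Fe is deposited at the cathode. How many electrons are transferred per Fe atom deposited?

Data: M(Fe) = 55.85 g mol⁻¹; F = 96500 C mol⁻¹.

Q = I·t = 19.00 A × 119520 s = 2271000 C, so n(e⁻) = 2271000/96500 = 23.53 mol.
n(Fe) deposited = 657 / 55.85 = 11.76 mol.
Electrons per atom = n(e⁻)/n(Fe) = 23.53 / 11.76 = 2.00 ≈ 2, so the ion is Fe²⁺.

2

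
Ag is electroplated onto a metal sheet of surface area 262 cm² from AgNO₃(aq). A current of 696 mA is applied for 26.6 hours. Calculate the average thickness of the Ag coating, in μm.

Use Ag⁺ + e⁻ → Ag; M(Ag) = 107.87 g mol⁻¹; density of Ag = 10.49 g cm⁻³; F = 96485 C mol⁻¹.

271 μm

Q = I·t = 0.6960 × 95760 = 66650 C; n(e⁻) = 0.6908 mol.
n(Ag) = n(e⁻)/1 = 0.6908 mol, so m = 0.6908 × 107.87 = 74.51 g.
Volume = m/ρ = 74.51 / 10.49 = 7.103 cm³.
Thickness = V/A = 7.103 / 262 = 0.0271 cm = 271 μm.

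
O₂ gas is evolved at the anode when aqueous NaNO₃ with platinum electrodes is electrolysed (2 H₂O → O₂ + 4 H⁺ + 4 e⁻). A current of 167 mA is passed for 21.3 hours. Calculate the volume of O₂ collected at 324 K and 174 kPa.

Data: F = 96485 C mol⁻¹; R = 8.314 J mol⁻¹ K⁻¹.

Q = I·t = 0.1670 A × 76680 s = 12810 C.
n(e⁻) = Q/F = 12810 / 96485 = 0.1327 mol.
4 electrons are transferred per O₂ molecule, so n(O₂) = 0.1327 / 4 = 0.03318 mol.
V = nRT/P = (0.03318 × 8.314 × 324) / (174 × 10³ Pa) = 5.14 × 10⁻⁴ m³ = 0.514 L.

0.514 L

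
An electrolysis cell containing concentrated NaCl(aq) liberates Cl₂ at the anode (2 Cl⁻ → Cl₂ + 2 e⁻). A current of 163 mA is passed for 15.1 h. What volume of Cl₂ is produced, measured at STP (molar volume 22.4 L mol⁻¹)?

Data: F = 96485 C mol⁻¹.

Q = I·t = 0.1630 A × 54360 s = 8861 C.
n(e⁻) = Q/F = 8861 / 96485 = 0.09183 mol.
2 electrons are transferred per Cl₂ molecule, so n(Cl₂) = 0.09183 / 2 = 0.04592 mol.
V = n × V_m = 0.04592 × 22.4 = 1.03 L.

1.03 L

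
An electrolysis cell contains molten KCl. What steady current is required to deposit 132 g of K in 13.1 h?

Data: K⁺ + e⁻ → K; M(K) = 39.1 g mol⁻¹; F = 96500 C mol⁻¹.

6.91 A

n(K) = 132 / 39.1 = 3.376 mol.
n(e⁻) = 1 × 3.376 = 3.376 mol.
Q = n(e⁻)·F = 3.376 × 96500 = 325800 C.
I = Q/t = 325800 / 47160 s = 6.91 A.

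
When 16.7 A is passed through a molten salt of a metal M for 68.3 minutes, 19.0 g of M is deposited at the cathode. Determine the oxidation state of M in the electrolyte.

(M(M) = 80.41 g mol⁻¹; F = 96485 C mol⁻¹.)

+3

Q = I·t = 16.70 A × 4098.0 s = 68440 C, so n(e⁻) = 68440/96485 = 0.7093 mol.
n(M) deposited = 19.0 / 80.41 = 0.2363 mol.
Electrons per atom = n(e⁻)/n(M) = 0.7093 / 0.2363 = 3.00 ≈ 3, so the ion is M³⁺.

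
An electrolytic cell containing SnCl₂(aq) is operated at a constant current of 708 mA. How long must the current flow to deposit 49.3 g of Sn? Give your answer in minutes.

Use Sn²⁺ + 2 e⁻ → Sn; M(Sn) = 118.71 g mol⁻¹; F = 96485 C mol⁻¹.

n(Sn) = m/M = 49.3 / 118.71 = 0.4153 mol.
Each Sn atom requires 2 electrons, so n(e⁻) = 2 × 0.4153 = 0.8306 mol.
Q = n(e⁻)·F = 0.8306 × 96485 = 80140 C.
t = Q/I = 80140 / 0.7080 A = 113200 s = 1890 min.

1890 min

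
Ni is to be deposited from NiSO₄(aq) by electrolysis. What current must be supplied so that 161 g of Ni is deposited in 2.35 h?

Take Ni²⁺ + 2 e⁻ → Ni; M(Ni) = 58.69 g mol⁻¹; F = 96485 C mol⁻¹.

62.6 A

n(Ni) = 161 / 58.69 = 2.743 mol.
n(e⁻) = 2 × 2.743 = 5.486 mol.
Q = n(e⁻)·F = 5.486 × 96485 = 529400 C.
I = Q/t = 529400 / 8460.0 s = 62.6 A.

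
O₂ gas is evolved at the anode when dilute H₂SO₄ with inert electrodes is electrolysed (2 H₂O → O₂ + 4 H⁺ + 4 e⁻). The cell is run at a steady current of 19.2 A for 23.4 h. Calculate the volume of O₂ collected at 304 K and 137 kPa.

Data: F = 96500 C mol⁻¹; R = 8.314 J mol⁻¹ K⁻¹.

Q = I·t = 19.20 A × 84240 s = 1617000 C.
n(e⁻) = Q/F = 1617000 / 96500 = 16.76 mol.
4 electrons are transferred per O₂ molecule, so n(O₂) = 16.76 / 4 = 4.190 mol.
V = nRT/P = (4.190 × 8.314 × 304) / (137 × 10³ Pa) = 0.0773 m³ = 77.3 L.

77.3 L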